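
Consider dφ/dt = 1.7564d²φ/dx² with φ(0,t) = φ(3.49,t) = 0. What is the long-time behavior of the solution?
As t → ∞, φ → 0. Heat diffuses out through both boundaries.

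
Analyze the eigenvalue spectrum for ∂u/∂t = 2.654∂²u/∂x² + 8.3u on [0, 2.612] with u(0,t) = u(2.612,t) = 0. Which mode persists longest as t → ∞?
Eigenvalues: λₙ = 2.654n²π²/2.612² - 8.3.
First three modes:
  n=1: λ₁ = 2.654π²/2.612² - 8.3 ≈ -4.461
  n=2: λ₂ = 10.616π²/2.612² - 8.3 ≈ 7.057
  n=3: λ₃ = 23.886π²/2.612² - 8.3 ≈ 26.254
Since 2.654π²/2.612² ≈ 3.839 < 8.3, λ₁ < 0.
The n=1 mode grows fastest (−λₙ is largest for n=1) → dominates.
Asymptotic: u ~ c₁ sin(πx/2.612) e^{4.461t} (exponential growth at rate −λ₁ ≈ 4.461).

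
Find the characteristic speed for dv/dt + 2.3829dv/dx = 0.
Speed = 2.3829. Information travels along x - 2.3829t = const (rightward).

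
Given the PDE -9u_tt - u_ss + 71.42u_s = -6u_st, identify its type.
Rewriting in standard form: -u_ss + 6u_st - 9u_tt + 71.42u_s = 0. The second-order coefficients are A = -1, B = 6, C = -9. Since B² - 4AC = 0 = 0, this is a parabolic PDE.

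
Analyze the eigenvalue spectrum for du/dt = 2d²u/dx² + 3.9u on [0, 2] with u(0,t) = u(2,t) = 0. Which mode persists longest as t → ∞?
Eigenvalues: λₙ = 2n²π²/2² - 3.9.
First three modes:
  n=1: λ₁ = 2π²/2² - 3.9 ≈ 1.035
  n=2: λ₂ = 8π²/2² - 3.9 ≈ 15.839
  n=3: λ₃ = 18π²/2² - 3.9 ≈ 40.513
Since 2π²/2² ≈ 4.935 > 3.9, all λₙ > 0.
The n=1 mode decays slowest → dominates as t → ∞.
Asymptotic: u ~ c₁ sin(πx/2) e^{-λ₁t} with decay rate λ₁ ≈ 1.035.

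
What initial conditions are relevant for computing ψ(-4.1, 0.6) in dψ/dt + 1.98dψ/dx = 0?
A single point: x = -5.288. The characteristic through (-4.1, 0.6) is x - 1.98t = const, so x = -4.1 - 1.98·0.6 = -5.288.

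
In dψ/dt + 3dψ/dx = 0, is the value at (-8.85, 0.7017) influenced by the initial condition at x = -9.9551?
No. Only data at x = -10.9551 affects (-8.85, 0.7017). Advection has one-way propagation along characteristics.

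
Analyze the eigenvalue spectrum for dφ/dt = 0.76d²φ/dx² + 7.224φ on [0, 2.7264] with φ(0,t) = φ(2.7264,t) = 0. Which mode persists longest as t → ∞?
Eigenvalues: λₙ = 0.76n²π²/2.7264² - 7.224.
First three modes:
  n=1: λ₁ = 0.76π²/2.7264² - 7.224 ≈ -6.215
  n=2: λ₂ = 3.04π²/2.7264² - 7.224 ≈ -3.188
  n=3: λ₃ = 6.84π²/2.7264² - 7.224 ≈ 1.858
Since 0.76π²/2.7264² ≈ 1.009 < 7.224, λ₁ < 0.
The n=1 mode grows fastest (−λₙ is largest for n=1) → dominates.
Asymptotic: φ ~ c₁ sin(πx/2.7264) e^{6.215t} (exponential growth at rate −λ₁ ≈ 6.215).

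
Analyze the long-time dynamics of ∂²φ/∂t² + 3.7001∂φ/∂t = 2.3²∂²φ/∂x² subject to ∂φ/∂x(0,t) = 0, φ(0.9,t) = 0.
Long-time behavior: φ → 0. Damping (γ=3.7001) dissipates energy; oscillations decay exponentially.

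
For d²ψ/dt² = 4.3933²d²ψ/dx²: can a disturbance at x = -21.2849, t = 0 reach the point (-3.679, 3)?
No. The domain of dependence is [-16.8589, 9.5009], and -21.2849 is outside this interval.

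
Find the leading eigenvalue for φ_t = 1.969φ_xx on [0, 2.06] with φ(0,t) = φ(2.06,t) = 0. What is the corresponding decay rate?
Eigenvalues: λₙ = 1.969n²π²/2.06².
First three modes:
  n=1: λ₁ = 1.969π²/2.06² ≈ 4.579
  n=2: λ₂ = 7.876π²/2.06² ≈ 18.318 (4× faster decay)
  n=3: λ₃ = 17.721π²/2.06² ≈ 41.215 (9× faster decay)
As t → ∞, higher modes decay exponentially faster. The n=1 mode dominates: φ ~ c₁ sin(πx/2.06) e^{-λ₁t}.
Decay rate: λ₁ = 1.969π²/2.06² ≈ 4.579.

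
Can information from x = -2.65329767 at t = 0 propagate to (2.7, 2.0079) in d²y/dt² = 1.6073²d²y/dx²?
No. The domain of dependence is [-0.52729767, 5.92729767], and -2.65329767 is outside this interval.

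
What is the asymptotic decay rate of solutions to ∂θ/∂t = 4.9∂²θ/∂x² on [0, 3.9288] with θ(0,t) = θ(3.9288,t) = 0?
Eigenvalues: λₙ = 4.9n²π²/3.9288².
First three modes:
  n=1: λ₁ = 4.9π²/3.9288² ≈ 3.133
  n=2: λ₂ = 19.6π²/3.9288² ≈ 12.532 (4× faster decay)
  n=3: λ₃ = 44.1π²/3.9288² ≈ 28.198 (9× faster decay)
As t → ∞, higher modes decay exponentially faster. The n=1 mode dominates: θ ~ c₁ sin(πx/3.9288) e^{-λ₁t}.
Decay rate: λ₁ = 4.9π²/3.9288² ≈ 3.133.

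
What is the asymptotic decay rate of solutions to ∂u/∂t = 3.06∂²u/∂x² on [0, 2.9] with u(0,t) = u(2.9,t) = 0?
Eigenvalues: λₙ = 3.06n²π²/2.9².
First three modes:
  n=1: λ₁ = 3.06π²/2.9² ≈ 3.591
  n=2: λ₂ = 12.24π²/2.9² ≈ 14.364 (4× faster decay)
  n=3: λ₃ = 27.54π²/2.9² ≈ 32.32 (9× faster decay)
As t → ∞, higher modes decay exponentially faster. The n=1 mode dominates: u ~ c₁ sin(πx/2.9) e^{-λ₁t}.
Decay rate: λ₁ = 3.06π²/2.9² ≈ 3.591.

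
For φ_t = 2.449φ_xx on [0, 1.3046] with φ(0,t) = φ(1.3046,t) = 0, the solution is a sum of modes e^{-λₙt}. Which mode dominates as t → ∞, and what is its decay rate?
Eigenvalues: λₙ = 2.449n²π²/1.3046².
First three modes:
  n=1: λ₁ = 2.449π²/1.3046² ≈ 14.201
  n=2: λ₂ = 9.796π²/1.3046² ≈ 56.806 (4× faster decay)
  n=3: λ₃ = 22.041π²/1.3046² ≈ 127.813 (9× faster decay)
As t → ∞, higher modes decay exponentially faster. The n=1 mode dominates: φ ~ c₁ sin(πx/1.3046) e^{-λ₁t}.
Decay rate: λ₁ = 2.449π²/1.3046² ≈ 14.201.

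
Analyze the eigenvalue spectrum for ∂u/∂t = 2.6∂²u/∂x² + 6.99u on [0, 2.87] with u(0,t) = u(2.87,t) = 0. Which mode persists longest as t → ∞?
Eigenvalues: λₙ = 2.6n²π²/2.87² - 6.99.
First three modes:
  n=1: λ₁ = 2.6π²/2.87² - 6.99 ≈ -3.875
  n=2: λ₂ = 10.4π²/2.87² - 6.99 ≈ 5.471
  n=3: λ₃ = 23.4π²/2.87² - 6.99 ≈ 21.048
Since 2.6π²/2.87² ≈ 3.115 < 6.99, λ₁ < 0.
The n=1 mode grows fastest (−λₙ is largest for n=1) → dominates.
Asymptotic: u ~ c₁ sin(πx/2.87) e^{3.875t} (exponential growth at rate −λ₁ ≈ 3.875).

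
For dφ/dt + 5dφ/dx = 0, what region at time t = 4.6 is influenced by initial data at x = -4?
At x = 19. The characteristic carries data from (-4, 0) to (19, 4.6).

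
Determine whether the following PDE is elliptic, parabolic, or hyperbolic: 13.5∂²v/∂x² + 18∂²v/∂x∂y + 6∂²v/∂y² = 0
Coefficients: A = 13.5, B = 18, C = 6. B² - 4AC = 0, which is zero, so the equation is parabolic.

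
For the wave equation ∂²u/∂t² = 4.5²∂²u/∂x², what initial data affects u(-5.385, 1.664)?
Domain of dependence: [-12.873, 2.103]. Signals travel at speed 4.5, so data within |x - -5.385| ≤ 4.5·1.664 = 7.488 can reach the point.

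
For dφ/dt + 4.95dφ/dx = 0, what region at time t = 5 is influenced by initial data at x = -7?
At x = 17.75. The characteristic carries data from (-7, 0) to (17.75, 5).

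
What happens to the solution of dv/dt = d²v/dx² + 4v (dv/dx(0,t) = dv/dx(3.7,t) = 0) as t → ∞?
v grows unboundedly. With Neumann BCs the constant mode has diffusion eigenvalue 0, so any r > 0 makes it grow like e^(4t); solution grows exponentially.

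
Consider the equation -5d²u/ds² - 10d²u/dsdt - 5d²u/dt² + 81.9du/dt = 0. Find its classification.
Parabolic. (A = -5, B = -10, C = -5 gives B² - 4AC = 0.)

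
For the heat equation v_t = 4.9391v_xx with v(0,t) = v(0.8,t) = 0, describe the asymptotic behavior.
v → 0. Heat diffuses out through both boundaries.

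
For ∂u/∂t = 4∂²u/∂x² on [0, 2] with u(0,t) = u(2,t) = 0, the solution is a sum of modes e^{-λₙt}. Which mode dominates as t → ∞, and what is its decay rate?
Eigenvalues: λₙ = 4n²π²/2².
First three modes:
  n=1: λ₁ = 4π²/2² ≈ 9.87
  n=2: λ₂ = 16π²/2² ≈ 39.478 (4× faster decay)
  n=3: λ₃ = 36π²/2² ≈ 88.826 (9× faster decay)
As t → ∞, higher modes decay exponentially faster. The n=1 mode dominates: u ~ c₁ sin(πx/2) e^{-λ₁t}.
Decay rate: λ₁ = 4π²/2² ≈ 9.87.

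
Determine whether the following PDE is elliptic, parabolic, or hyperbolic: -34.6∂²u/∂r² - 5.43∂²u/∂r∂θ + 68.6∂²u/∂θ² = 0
Coefficients: A = -34.6, B = -5.43, C = 68.6. B² - 4AC = 9523.7249, which is positive, so the equation is hyperbolic.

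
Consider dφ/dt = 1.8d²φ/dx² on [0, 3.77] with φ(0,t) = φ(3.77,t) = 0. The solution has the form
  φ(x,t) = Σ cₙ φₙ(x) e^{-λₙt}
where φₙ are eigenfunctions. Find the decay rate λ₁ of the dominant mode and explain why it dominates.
Eigenvalues: λₙ = 1.8n²π²/3.77².
First three modes:
  n=1: λ₁ = 1.8π²/3.77² ≈ 1.25
  n=2: λ₂ = 7.2π²/3.77² ≈ 5 (4× faster decay)
  n=3: λ₃ = 16.2π²/3.77² ≈ 11.249 (9× faster decay)
As t → ∞, higher modes decay exponentially faster. The n=1 mode dominates: φ ~ c₁ sin(πx/3.77) e^{-λ₁t}.
Decay rate: λ₁ = 1.8π²/3.77² ≈ 1.25.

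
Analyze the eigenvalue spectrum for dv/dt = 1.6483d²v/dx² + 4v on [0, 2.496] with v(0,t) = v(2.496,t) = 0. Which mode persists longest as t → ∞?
Eigenvalues: λₙ = 1.6483n²π²/2.496² - 4.
First three modes:
  n=1: λ₁ = 1.6483π²/2.496² - 4 ≈ -1.389
  n=2: λ₂ = 6.5932π²/2.496² - 4 ≈ 6.445
  n=3: λ₃ = 14.8347π²/2.496² - 4 ≈ 19.501
Since 1.6483π²/2.496² ≈ 2.611 < 4, λ₁ < 0.
The n=1 mode grows fastest (−λₙ is largest for n=1) → dominates.
Asymptotic: v ~ c₁ sin(πx/2.496) e^{1.389t} (exponential growth at rate −λ₁ ≈ 1.389).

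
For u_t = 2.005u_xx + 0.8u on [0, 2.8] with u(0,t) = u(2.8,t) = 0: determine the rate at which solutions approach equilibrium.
Eigenvalues: λₙ = 2.005n²π²/2.8² - 0.8.
First three modes:
  n=1: λ₁ = 2.005π²/2.8² - 0.8 ≈ 1.724
  n=2: λ₂ = 8.02π²/2.8² - 0.8 ≈ 9.296
  n=3: λ₃ = 18.045π²/2.8² - 0.8 ≈ 21.916
Since 2.005π²/2.8² ≈ 2.524 > 0.8, all λₙ > 0.
The n=1 mode decays slowest → dominates as t → ∞.
Asymptotic: u ~ c₁ sin(πx/2.8) e^{-λ₁t} with decay rate λ₁ ≈ 1.724.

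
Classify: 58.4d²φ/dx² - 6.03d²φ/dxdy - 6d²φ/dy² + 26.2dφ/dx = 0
Hyperbolic (discriminant = 1437.9609).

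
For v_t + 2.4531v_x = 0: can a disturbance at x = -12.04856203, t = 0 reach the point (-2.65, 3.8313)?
Yes. The characteristic through (-2.65, 3.8313) passes through x = -12.04856203.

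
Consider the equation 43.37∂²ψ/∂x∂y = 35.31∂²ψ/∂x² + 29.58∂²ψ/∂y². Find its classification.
Rewriting in standard form: -35.31∂²ψ/∂x² + 43.37∂²ψ/∂x∂y - 29.58∂²ψ/∂y² = 0. Elliptic. (A = -35.31, B = 43.37, C = -29.58 gives B² - 4AC = -2296.9223.)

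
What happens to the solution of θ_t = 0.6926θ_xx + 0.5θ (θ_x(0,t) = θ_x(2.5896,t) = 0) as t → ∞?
θ grows unboundedly. With Neumann BCs the constant mode has diffusion eigenvalue 0, so any r > 0 makes it grow like e^(0.5t); solution grows exponentially.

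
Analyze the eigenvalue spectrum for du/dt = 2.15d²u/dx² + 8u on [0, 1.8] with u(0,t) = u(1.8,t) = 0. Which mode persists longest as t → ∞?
Eigenvalues: λₙ = 2.15n²π²/1.8² - 8.
First three modes:
  n=1: λ₁ = 2.15π²/1.8² - 8 ≈ -1.451
  n=2: λ₂ = 8.6π²/1.8² - 8 ≈ 18.197
  n=3: λ₃ = 19.35π²/1.8² - 8 ≈ 50.943
Since 2.15π²/1.8² ≈ 6.549 < 8, λ₁ < 0.
The n=1 mode grows fastest (−λₙ is largest for n=1) → dominates.
Asymptotic: u ~ c₁ sin(πx/1.8) e^{1.451t} (exponential growth at rate −λ₁ ≈ 1.451).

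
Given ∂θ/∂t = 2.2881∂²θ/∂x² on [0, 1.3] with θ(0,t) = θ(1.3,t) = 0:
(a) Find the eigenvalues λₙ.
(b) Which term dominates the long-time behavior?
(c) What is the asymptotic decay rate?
Eigenvalues: λₙ = 2.2881n²π²/1.3².
First three modes:
  n=1: λ₁ = 2.2881π²/1.3² ≈ 13.363
  n=2: λ₂ = 9.1524π²/1.3² ≈ 53.45 (4× faster decay)
  n=3: λ₃ = 20.5929π²/1.3² ≈ 120.263 (9× faster decay)
As t → ∞, higher modes decay exponentially faster. The n=1 mode dominates: θ ~ c₁ sin(πx/1.3) e^{-λ₁t}.
Decay rate: λ₁ = 2.2881π²/1.3² ≈ 13.363.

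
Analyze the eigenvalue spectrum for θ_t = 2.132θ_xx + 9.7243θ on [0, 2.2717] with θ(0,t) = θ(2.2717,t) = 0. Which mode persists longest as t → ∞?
Eigenvalues: λₙ = 2.132n²π²/2.2717² - 9.7243.
First three modes:
  n=1: λ₁ = 2.132π²/2.2717² - 9.7243 ≈ -5.647
  n=2: λ₂ = 8.528π²/2.2717² - 9.7243 ≈ 6.585
  n=3: λ₃ = 19.188π²/2.2717² - 9.7243 ≈ 26.972
Since 2.132π²/2.2717² ≈ 4.077 < 9.7243, λ₁ < 0.
The n=1 mode grows fastest (−λₙ is largest for n=1) → dominates.
Asymptotic: θ ~ c₁ sin(πx/2.2717) e^{5.647t} (exponential growth at rate −λ₁ ≈ 5.647).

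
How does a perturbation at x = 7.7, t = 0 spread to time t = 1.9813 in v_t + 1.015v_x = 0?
At x = 9.7110195. The characteristic carries data from (7.7, 0) to (9.7110195, 1.9813).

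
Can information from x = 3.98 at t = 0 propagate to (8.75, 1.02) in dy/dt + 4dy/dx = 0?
No. Only data at x = 4.67 affects (8.75, 1.02). Advection has one-way propagation along characteristics.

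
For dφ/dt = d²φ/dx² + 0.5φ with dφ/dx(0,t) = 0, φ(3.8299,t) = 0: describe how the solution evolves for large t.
φ grows unboundedly. Reaction dominates diffusion (r=0.5 > κπ²/(4L²)≈0.17); solution grows exponentially.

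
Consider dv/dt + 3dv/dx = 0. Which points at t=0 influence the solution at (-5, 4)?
A single point: x = -17. The characteristic through (-5, 4) is x - 3t = const, so x = -5 - 3·4 = -17.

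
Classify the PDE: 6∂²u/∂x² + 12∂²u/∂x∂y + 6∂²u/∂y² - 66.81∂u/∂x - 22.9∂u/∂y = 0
A = 6, B = 12, C = 6. Discriminant B² - 4AC = 0. Since 0 = 0, parabolic.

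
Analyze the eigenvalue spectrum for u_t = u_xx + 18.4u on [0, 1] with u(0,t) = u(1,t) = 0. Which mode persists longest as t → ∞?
Eigenvalues: λₙ = n²π²/1² - 18.4.
First three modes:
  n=1: λ₁ = π² - 18.4 ≈ -8.53
  n=2: λ₂ = 4π² - 18.4 ≈ 21.078
  n=3: λ₃ = 9π² - 18.4 ≈ 70.426
Since π² ≈ 9.87 < 18.4, λ₁ < 0.
The n=1 mode grows fastest (−λₙ is largest for n=1) → dominates.
Asymptotic: u ~ c₁ sin(πx/1) e^{8.53t} (exponential growth at rate −λ₁ ≈ 8.53).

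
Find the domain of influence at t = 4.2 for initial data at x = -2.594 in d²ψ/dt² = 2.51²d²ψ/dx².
Domain of influence: [-13.136, 7.948]. Data at x = -2.594 spreads outward at speed 2.51.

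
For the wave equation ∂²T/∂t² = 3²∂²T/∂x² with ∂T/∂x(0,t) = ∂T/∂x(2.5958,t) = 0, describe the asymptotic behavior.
T oscillates about a mean that drifts linearly in t (generically unbounded; no decay). There is no damping, so the nonconstant modes persist as standing waves (energy conserved, no decay). But with Neumann conditions at both ends the constant mode has eigenvalue 0: the spatial mean M(t) of T satisfies M'' = 0, so M(t) = M(0) + M'(0)·t. Unless the initial velocity has zero mean (∫T_t(x,0)dx = 0), the solution grows linearly in t (unbounded, though not exponentially); if it does have zero mean, the solution stays bounded and simply oscillates.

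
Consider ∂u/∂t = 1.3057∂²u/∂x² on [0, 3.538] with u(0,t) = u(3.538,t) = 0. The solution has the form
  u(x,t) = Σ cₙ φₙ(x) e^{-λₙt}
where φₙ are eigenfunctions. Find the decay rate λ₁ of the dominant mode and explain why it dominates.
Eigenvalues: λₙ = 1.3057n²π²/3.538².
First three modes:
  n=1: λ₁ = 1.3057π²/3.538² ≈ 1.03
  n=2: λ₂ = 5.2228π²/3.538² ≈ 4.118 (4× faster decay)
  n=3: λ₃ = 11.7513π²/3.538² ≈ 9.266 (9× faster decay)
As t → ∞, higher modes decay exponentially faster. The n=1 mode dominates: u ~ c₁ sin(πx/3.538) e^{-λ₁t}.
Decay rate: λ₁ = 1.3057π²/3.538² ≈ 1.03.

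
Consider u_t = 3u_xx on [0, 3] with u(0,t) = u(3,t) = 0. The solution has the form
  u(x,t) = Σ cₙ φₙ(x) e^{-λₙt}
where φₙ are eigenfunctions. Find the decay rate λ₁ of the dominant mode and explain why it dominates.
Eigenvalues: λₙ = 3n²π²/3².
First three modes:
  n=1: λ₁ = 3π²/3² ≈ 3.29
  n=2: λ₂ = 12π²/3² ≈ 13.159 (4× faster decay)
  n=3: λ₃ = 27π²/3² ≈ 29.609 (9× faster decay)
As t → ∞, higher modes decay exponentially faster. The n=1 mode dominates: u ~ c₁ sin(πx/3) e^{-λ₁t}.
Decay rate: λ₁ = 3π²/3² ≈ 3.29.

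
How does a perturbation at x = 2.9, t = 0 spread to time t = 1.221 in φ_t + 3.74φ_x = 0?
At x = 7.46654. The characteristic carries data from (2.9, 0) to (7.46654, 1.221).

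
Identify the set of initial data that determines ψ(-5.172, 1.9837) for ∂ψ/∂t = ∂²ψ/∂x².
The entire real line. The heat equation has infinite propagation speed: any initial disturbance instantly affects all points (though exponentially small far away).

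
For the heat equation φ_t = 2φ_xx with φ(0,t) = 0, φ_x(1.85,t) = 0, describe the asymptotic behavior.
φ → 0. Heat escapes through the Dirichlet boundary.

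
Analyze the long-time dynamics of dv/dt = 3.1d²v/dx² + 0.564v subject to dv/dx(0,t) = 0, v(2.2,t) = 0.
Long-time behavior: v → 0. Diffusion dominates reaction (r=0.564 < κπ²/(4L²)≈1.58); solution decays.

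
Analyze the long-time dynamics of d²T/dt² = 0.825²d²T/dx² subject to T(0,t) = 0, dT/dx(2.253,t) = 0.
Long-time behavior: T oscillates (no decay). Energy is conserved; the solution oscillates indefinitely as standing waves.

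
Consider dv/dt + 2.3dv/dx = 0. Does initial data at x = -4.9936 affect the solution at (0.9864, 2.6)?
Yes. The characteristic through (0.9864, 2.6) passes through x = -4.9936.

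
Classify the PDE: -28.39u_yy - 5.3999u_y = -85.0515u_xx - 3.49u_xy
Rewriting in standard form: 85.0515u_xx + 3.49u_xy - 28.39u_yy - 5.3999u_y = 0. A = 85.0515, B = 3.49, C = -28.39. Discriminant B² - 4AC = 9670.62844. Since 9670.62844 > 0, hyperbolic.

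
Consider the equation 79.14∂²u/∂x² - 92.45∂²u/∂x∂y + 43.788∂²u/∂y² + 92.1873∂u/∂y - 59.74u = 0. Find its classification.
Elliptic. (A = 79.14, B = -92.45, C = 43.788 gives B² - 4AC = -5314.52678.)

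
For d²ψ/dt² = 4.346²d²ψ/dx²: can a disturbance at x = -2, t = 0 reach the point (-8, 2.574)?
Yes. The domain of dependence is [-19.186604, 3.186604], and -2 ∈ [-19.186604, 3.186604].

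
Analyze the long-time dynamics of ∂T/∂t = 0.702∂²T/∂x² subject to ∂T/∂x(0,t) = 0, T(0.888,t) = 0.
Long-time behavior: T → 0. Heat escapes through the Dirichlet boundary.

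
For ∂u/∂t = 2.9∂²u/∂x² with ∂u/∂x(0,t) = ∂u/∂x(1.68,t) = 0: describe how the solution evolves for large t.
u → constant (steady state). Heat is conserved (no flux at boundaries); solution approaches the spatial average.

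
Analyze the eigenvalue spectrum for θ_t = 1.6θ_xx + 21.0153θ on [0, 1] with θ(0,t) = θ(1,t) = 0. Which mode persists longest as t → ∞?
Eigenvalues: λₙ = 1.6n²π²/1² - 21.0153.
First three modes:
  n=1: λ₁ = 1.6π² - 21.0153 ≈ -5.224
  n=2: λ₂ = 6.4π² - 21.0153 ≈ 42.15
  n=3: λ₃ = 14.4π² - 21.0153 ≈ 121.107
Since 1.6π² ≈ 15.791 < 21.0153, λ₁ < 0.
The n=1 mode grows fastest (−λₙ is largest for n=1) → dominates.
Asymptotic: θ ~ c₁ sin(πx/1) e^{5.224t} (exponential growth at rate −λ₁ ≈ 5.224).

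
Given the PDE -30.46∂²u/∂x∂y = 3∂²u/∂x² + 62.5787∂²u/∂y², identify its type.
Rewriting in standard form: -3∂²u/∂x² - 30.46∂²u/∂x∂y - 62.5787∂²u/∂y² = 0. The second-order coefficients are A = -3, B = -30.46, C = -62.5787. Since B² - 4AC = 176.8672 > 0, this is a hyperbolic PDE.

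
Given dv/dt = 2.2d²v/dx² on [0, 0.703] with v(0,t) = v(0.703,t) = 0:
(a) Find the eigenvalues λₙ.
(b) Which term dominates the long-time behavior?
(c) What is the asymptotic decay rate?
Eigenvalues: λₙ = 2.2n²π²/0.703².
First three modes:
  n=1: λ₁ = 2.2π²/0.703² ≈ 43.935
  n=2: λ₂ = 8.8π²/0.703² ≈ 175.74 (4× faster decay)
  n=3: λ₃ = 19.8π²/0.703² ≈ 395.416 (9× faster decay)
As t → ∞, higher modes decay exponentially faster. The n=1 mode dominates: v ~ c₁ sin(πx/0.703) e^{-λ₁t}.
Decay rate: λ₁ = 2.2π²/0.703² ≈ 43.935.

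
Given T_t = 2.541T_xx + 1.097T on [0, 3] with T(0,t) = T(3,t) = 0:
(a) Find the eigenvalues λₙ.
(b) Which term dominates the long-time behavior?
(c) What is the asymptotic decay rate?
Eigenvalues: λₙ = 2.541n²π²/3² - 1.097.
First three modes:
  n=1: λ₁ = 2.541π²/3² - 1.097 ≈ 1.69
  n=2: λ₂ = 10.164π²/3² - 1.097 ≈ 10.049
  n=3: λ₃ = 22.869π²/3² - 1.097 ≈ 23.982
Since 2.541π²/3² ≈ 2.787 > 1.097, all λₙ > 0.
The n=1 mode decays slowest → dominates as t → ∞.
Asymptotic: T ~ c₁ sin(πx/3) e^{-λ₁t} with decay rate λ₁ ≈ 1.69.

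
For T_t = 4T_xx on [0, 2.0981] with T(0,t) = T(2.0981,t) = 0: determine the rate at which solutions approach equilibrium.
Eigenvalues: λₙ = 4n²π²/2.0981².
First three modes:
  n=1: λ₁ = 4π²/2.0981² ≈ 8.968
  n=2: λ₂ = 16π²/2.0981² ≈ 35.873 (4× faster decay)
  n=3: λ₃ = 36π²/2.0981² ≈ 80.714 (9× faster decay)
As t → ∞, higher modes decay exponentially faster. The n=1 mode dominates: T ~ c₁ sin(πx/2.0981) e^{-λ₁t}.
Decay rate: λ₁ = 4π²/2.0981² ≈ 8.968.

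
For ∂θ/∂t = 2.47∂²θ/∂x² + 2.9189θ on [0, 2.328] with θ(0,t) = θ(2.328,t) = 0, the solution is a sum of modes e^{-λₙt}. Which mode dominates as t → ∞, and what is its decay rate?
Eigenvalues: λₙ = 2.47n²π²/2.328² - 2.9189.
First three modes:
  n=1: λ₁ = 2.47π²/2.328² - 2.9189 ≈ 1.579
  n=2: λ₂ = 9.88π²/2.328² - 2.9189 ≈ 15.074
  n=3: λ₃ = 22.23π²/2.328² - 2.9189 ≈ 37.564
Since 2.47π²/2.328² ≈ 4.498 > 2.9189, all λₙ > 0.
The n=1 mode decays slowest → dominates as t → ∞.
Asymptotic: θ ~ c₁ sin(πx/2.328) e^{-λ₁t} with decay rate λ₁ ≈ 1.579.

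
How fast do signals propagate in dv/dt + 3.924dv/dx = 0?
Speed = 3.924. Information travels along x - 3.924t = const (rightward).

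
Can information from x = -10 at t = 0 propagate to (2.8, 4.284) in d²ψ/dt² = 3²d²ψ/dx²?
Yes. The domain of dependence is [-10.052, 15.652], and -10 ∈ [-10.052, 15.652].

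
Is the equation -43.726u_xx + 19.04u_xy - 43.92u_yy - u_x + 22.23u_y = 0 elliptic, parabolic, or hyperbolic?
Computing B² - 4AC with A = -43.726, B = 19.04, C = -43.92: discriminant = -7319.26208 (negative). Answer: elliptic.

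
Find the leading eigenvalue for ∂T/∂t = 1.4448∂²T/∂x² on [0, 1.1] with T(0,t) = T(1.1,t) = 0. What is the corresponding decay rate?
Eigenvalues: λₙ = 1.4448n²π²/1.1².
First three modes:
  n=1: λ₁ = 1.4448π²/1.1² ≈ 11.785
  n=2: λ₂ = 5.7792π²/1.1² ≈ 47.139 (4× faster decay)
  n=3: λ₃ = 13.0032π²/1.1² ≈ 106.063 (9× faster decay)
As t → ∞, higher modes decay exponentially faster. The n=1 mode dominates: T ~ c₁ sin(πx/1.1) e^{-λ₁t}.
Decay rate: λ₁ = 1.4448π²/1.1² ≈ 11.785.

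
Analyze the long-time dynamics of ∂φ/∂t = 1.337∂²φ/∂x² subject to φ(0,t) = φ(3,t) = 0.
Long-time behavior: φ → 0. Heat diffuses out through both boundaries.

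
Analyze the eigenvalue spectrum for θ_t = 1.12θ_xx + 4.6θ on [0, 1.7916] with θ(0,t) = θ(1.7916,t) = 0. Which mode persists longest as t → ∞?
Eigenvalues: λₙ = 1.12n²π²/1.7916² - 4.6.
First three modes:
  n=1: λ₁ = 1.12π²/1.7916² - 4.6 ≈ -1.156
  n=2: λ₂ = 4.48π²/1.7916² - 4.6 ≈ 9.175
  n=3: λ₃ = 10.08π²/1.7916² - 4.6 ≈ 26.394
Since 1.12π²/1.7916² ≈ 3.444 < 4.6, λ₁ < 0.
The n=1 mode grows fastest (−λₙ is largest for n=1) → dominates.
Asymptotic: θ ~ c₁ sin(πx/1.7916) e^{1.156t} (exponential growth at rate −λ₁ ≈ 1.156).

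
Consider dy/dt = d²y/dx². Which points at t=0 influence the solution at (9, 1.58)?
The entire real line. The heat equation has infinite propagation speed: any initial disturbance instantly affects all points (though exponentially small far away).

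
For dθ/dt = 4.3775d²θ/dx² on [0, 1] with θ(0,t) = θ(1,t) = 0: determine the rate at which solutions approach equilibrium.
Eigenvalues: λₙ = 4.3775n²π².
First three modes:
  n=1: λ₁ = 4.3775π² ≈ 43.204
  n=2: λ₂ = 17.51π² ≈ 172.817 (4× faster decay)
  n=3: λ₃ = 39.3975π² ≈ 388.838 (9× faster decay)
As t → ∞, higher modes decay exponentially faster. The n=1 mode dominates: θ ~ c₁ sin(πx) e^{-λ₁t}.
Decay rate: λ₁ = 4.3775π² ≈ 43.204.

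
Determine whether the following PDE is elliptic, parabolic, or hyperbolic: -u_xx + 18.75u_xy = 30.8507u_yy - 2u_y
Rewriting in standard form: -u_xx + 18.75u_xy - 30.8507u_yy + 2u_y = 0. Coefficients: A = -1, B = 18.75, C = -30.8507. B² - 4AC = 228.1597, which is positive, so the equation is hyperbolic.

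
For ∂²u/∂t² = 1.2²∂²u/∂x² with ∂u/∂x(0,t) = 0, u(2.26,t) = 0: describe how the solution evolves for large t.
u oscillates (no decay). Energy is conserved; the solution oscillates indefinitely as standing waves.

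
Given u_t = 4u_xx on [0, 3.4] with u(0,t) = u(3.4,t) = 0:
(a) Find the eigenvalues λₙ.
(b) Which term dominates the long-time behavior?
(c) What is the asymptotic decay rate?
Eigenvalues: λₙ = 4n²π²/3.4².
First three modes:
  n=1: λ₁ = 4π²/3.4² ≈ 3.415
  n=2: λ₂ = 16π²/3.4² ≈ 13.66 (4× faster decay)
  n=3: λ₃ = 36π²/3.4² ≈ 30.736 (9× faster decay)
As t → ∞, higher modes decay exponentially faster. The n=1 mode dominates: u ~ c₁ sin(πx/3.4) e^{-λ₁t}.
Decay rate: λ₁ = 4π²/3.4² ≈ 3.415.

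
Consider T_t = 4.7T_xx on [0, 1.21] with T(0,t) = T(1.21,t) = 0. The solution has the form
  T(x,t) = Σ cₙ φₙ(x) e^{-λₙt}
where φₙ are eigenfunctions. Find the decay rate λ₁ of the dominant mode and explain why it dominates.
Eigenvalues: λₙ = 4.7n²π²/1.21².
First three modes:
  n=1: λ₁ = 4.7π²/1.21² ≈ 31.683
  n=2: λ₂ = 18.8π²/1.21² ≈ 126.732 (4× faster decay)
  n=3: λ₃ = 42.3π²/1.21² ≈ 285.147 (9× faster decay)
As t → ∞, higher modes decay exponentially faster. The n=1 mode dominates: T ~ c₁ sin(πx/1.21) e^{-λ₁t}.
Decay rate: λ₁ = 4.7π²/1.21² ≈ 31.683.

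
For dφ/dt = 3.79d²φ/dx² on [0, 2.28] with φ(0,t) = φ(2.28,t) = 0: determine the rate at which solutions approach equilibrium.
Eigenvalues: λₙ = 3.79n²π²/2.28².
First three modes:
  n=1: λ₁ = 3.79π²/2.28² ≈ 7.196
  n=2: λ₂ = 15.16π²/2.28² ≈ 28.783 (4× faster decay)
  n=3: λ₃ = 34.11π²/2.28² ≈ 64.761 (9× faster decay)
As t → ∞, higher modes decay exponentially faster. The n=1 mode dominates: φ ~ c₁ sin(πx/2.28) e^{-λ₁t}.
Decay rate: λ₁ = 3.79π²/2.28² ≈ 7.196.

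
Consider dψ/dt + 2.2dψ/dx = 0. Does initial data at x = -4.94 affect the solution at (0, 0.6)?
No. Only data at x = -1.32 affects (0, 0.6). Advection has one-way propagation along characteristics.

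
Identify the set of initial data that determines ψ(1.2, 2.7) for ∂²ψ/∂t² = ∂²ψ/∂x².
Domain of dependence: [-1.5, 3.9]. Signals travel at speed 1, so data within |x - 1.2| ≤ 1·2.7 = 2.7 can reach the point.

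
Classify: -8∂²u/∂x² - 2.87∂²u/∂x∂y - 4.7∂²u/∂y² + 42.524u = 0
Elliptic (discriminant = -142.1631).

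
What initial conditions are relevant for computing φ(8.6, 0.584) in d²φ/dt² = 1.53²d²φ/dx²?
Domain of dependence: [7.70648, 9.49352]. Signals travel at speed 1.53, so data within |x - 8.6| ≤ 1.53·0.584 = 0.89352 can reach the point.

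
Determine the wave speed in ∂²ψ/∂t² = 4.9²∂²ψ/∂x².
Speed = 4.9. Information travels along characteristics x = x₀ ± 4.9t.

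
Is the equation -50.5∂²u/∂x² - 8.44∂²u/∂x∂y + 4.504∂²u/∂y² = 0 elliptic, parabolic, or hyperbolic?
Computing B² - 4AC with A = -50.5, B = -8.44, C = 4.504: discriminant = 981.0416 (positive). Answer: hyperbolic.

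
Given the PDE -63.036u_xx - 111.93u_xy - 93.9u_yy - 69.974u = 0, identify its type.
The second-order coefficients are A = -63.036, B = -111.93, C = -93.9. Since B² - 4AC = -11147.9967 < 0, this is an elliptic PDE.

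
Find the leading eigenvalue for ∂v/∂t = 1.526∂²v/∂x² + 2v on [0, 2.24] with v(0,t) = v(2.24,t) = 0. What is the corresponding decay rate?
Eigenvalues: λₙ = 1.526n²π²/2.24² - 2.
First three modes:
  n=1: λ₁ = 1.526π²/2.24² - 2 ≈ 1.002
  n=2: λ₂ = 6.104π²/2.24² - 2 ≈ 10.007
  n=3: λ₃ = 13.734π²/2.24² - 2 ≈ 25.015
Since 1.526π²/2.24² ≈ 3.002 > 2, all λₙ > 0.
The n=1 mode decays slowest → dominates as t → ∞.
Asymptotic: v ~ c₁ sin(πx/2.24) e^{-λ₁t} with decay rate λ₁ ≈ 1.002.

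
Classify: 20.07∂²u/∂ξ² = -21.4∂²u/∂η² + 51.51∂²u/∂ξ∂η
Rewriting in standard form: 20.07∂²u/∂ξ² - 51.51∂²u/∂ξ∂η + 21.4∂²u/∂η² = 0. Hyperbolic (discriminant = 935.2881).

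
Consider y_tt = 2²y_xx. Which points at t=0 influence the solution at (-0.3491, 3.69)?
Domain of dependence: [-7.7291, 7.0309]. Signals travel at speed 2, so data within |x - -0.3491| ≤ 2·3.69 = 7.38 can reach the point.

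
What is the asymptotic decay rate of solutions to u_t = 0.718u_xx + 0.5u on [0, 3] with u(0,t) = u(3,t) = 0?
Eigenvalues: λₙ = 0.718n²π²/3² - 0.5.
First three modes:
  n=1: λ₁ = 0.718π²/3² - 0.5 ≈ 0.287
  n=2: λ₂ = 2.872π²/3² - 0.5 ≈ 2.65
  n=3: λ₃ = 6.462π²/3² - 0.5 ≈ 6.586
Since 0.718π²/3² ≈ 0.787 > 0.5, all λₙ > 0.
The n=1 mode decays slowest → dominates as t → ∞.
Asymptotic: u ~ c₁ sin(πx/3) e^{-λ₁t} with decay rate λ₁ ≈ 0.287.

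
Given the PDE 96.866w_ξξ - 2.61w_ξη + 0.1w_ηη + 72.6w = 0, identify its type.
The second-order coefficients are A = 96.866, B = -2.61, C = 0.1. Since B² - 4AC = -31.9343 < 0, this is an elliptic PDE.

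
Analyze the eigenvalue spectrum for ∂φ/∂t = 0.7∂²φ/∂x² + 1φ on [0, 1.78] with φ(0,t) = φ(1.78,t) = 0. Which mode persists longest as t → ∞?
Eigenvalues: λₙ = 0.7n²π²/1.78² - 1.
First three modes:
  n=1: λ₁ = 0.7π²/1.78² - 1 ≈ 1.181
  n=2: λ₂ = 2.8π²/1.78² - 1 ≈ 7.722
  n=3: λ₃ = 6.3π²/1.78² - 1 ≈ 18.625
Since 0.7π²/1.78² ≈ 2.181 > 1, all λₙ > 0.
The n=1 mode decays slowest → dominates as t → ∞.
Asymptotic: φ ~ c₁ sin(πx/1.78) e^{-λ₁t} with decay rate λ₁ ≈ 1.181.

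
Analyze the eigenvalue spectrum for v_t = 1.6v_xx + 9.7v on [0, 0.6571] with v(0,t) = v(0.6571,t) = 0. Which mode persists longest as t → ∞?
Eigenvalues: λₙ = 1.6n²π²/0.6571² - 9.7.
First three modes:
  n=1: λ₁ = 1.6π²/0.6571² - 9.7 ≈ 26.873
  n=2: λ₂ = 6.4π²/0.6571² - 9.7 ≈ 136.591
  n=3: λ₃ = 14.4π²/0.6571² - 9.7 ≈ 319.454
Since 1.6π²/0.6571² ≈ 36.573 > 9.7, all λₙ > 0.
The n=1 mode decays slowest → dominates as t → ∞.
Asymptotic: v ~ c₁ sin(πx/0.6571) e^{-λ₁t} with decay rate λ₁ ≈ 26.873.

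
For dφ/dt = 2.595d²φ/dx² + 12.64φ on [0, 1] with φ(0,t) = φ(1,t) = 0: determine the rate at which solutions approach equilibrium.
Eigenvalues: λₙ = 2.595n²π²/1² - 12.64.
First three modes:
  n=1: λ₁ = 2.595π² - 12.64 ≈ 12.972
  n=2: λ₂ = 10.38π² - 12.64 ≈ 89.806
  n=3: λ₃ = 23.355π² - 12.64 ≈ 217.865
Since 2.595π² ≈ 25.612 > 12.64, all λₙ > 0.
The n=1 mode decays slowest → dominates as t → ∞.
Asymptotic: φ ~ c₁ sin(πx/1) e^{-λ₁t} with decay rate λ₁ ≈ 12.972.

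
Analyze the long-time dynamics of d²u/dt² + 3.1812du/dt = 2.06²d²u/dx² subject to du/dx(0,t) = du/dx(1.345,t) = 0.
Long-time behavior: u → constant (steady state). Damping (γ=3.1812) dissipates the nonconstant modes; with Neumann BCs the spatial average obeys M''+γM'=0 and tends to a finite limit.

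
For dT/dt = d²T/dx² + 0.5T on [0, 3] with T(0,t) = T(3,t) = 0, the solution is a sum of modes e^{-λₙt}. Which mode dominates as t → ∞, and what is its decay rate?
Eigenvalues: λₙ = n²π²/3² - 0.5.
First three modes:
  n=1: λ₁ = π²/3² - 0.5 ≈ 0.597
  n=2: λ₂ = 4π²/3² - 0.5 ≈ 3.886
  n=3: λ₃ = 9π²/3² - 0.5 ≈ 9.37
Since π²/3² ≈ 1.097 > 0.5, all λₙ > 0.
The n=1 mode decays slowest → dominates as t → ∞.
Asymptotic: T ~ c₁ sin(πx/3) e^{-λ₁t} with decay rate λ₁ ≈ 0.597.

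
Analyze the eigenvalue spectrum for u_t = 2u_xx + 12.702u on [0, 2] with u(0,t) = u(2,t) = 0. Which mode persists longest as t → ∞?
Eigenvalues: λₙ = 2n²π²/2² - 12.702.
First three modes:
  n=1: λ₁ = 2π²/2² - 12.702 ≈ -7.767
  n=2: λ₂ = 8π²/2² - 12.702 ≈ 7.037
  n=3: λ₃ = 18π²/2² - 12.702 ≈ 31.711
Since 2π²/2² ≈ 4.935 < 12.702, λ₁ < 0.
The n=1 mode grows fastest (−λₙ is largest for n=1) → dominates.
Asymptotic: u ~ c₁ sin(πx/2) e^{7.767t} (exponential growth at rate −λ₁ ≈ 7.767).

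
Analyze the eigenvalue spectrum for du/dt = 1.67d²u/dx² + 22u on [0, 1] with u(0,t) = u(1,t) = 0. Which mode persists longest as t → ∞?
Eigenvalues: λₙ = 1.67n²π²/1² - 22.
First three modes:
  n=1: λ₁ = 1.67π² - 22 ≈ -5.518
  n=2: λ₂ = 6.68π² - 22 ≈ 43.929
  n=3: λ₃ = 15.03π² - 22 ≈ 126.34
Since 1.67π² ≈ 16.482 < 22, λ₁ < 0.
The n=1 mode grows fastest (−λₙ is largest for n=1) → dominates.
Asymptotic: u ~ c₁ sin(πx/1) e^{5.518t} (exponential growth at rate −λ₁ ≈ 5.518).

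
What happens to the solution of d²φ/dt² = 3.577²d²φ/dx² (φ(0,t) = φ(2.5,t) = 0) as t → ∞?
φ oscillates (no decay). Energy is conserved; the solution oscillates indefinitely as standing waves.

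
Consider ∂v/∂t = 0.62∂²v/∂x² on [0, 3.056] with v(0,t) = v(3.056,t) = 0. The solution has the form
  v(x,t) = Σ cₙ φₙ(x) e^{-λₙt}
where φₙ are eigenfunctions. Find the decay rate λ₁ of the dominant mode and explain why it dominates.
Eigenvalues: λₙ = 0.62n²π²/3.056².
First three modes:
  n=1: λ₁ = 0.62π²/3.056² ≈ 0.655
  n=2: λ₂ = 2.48π²/3.056² ≈ 2.621 (4× faster decay)
  n=3: λ₃ = 5.58π²/3.056² ≈ 5.897 (9× faster decay)
As t → ∞, higher modes decay exponentially faster. The n=1 mode dominates: v ~ c₁ sin(πx/3.056) e^{-λ₁t}.
Decay rate: λ₁ = 0.62π²/3.056² ≈ 0.655.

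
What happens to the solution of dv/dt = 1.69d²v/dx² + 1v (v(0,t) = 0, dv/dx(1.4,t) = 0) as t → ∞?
v → 0. Diffusion dominates reaction (r=1 < κπ²/(4L²)≈2.13); solution decays.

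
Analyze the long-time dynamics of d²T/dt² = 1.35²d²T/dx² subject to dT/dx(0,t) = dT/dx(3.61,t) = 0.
Long-time behavior: T oscillates about a mean that drifts linearly in t (generically unbounded; no decay). There is no damping, so the nonconstant modes persist as standing waves (energy conserved, no decay). But with Neumann conditions at both ends the constant mode has eigenvalue 0: the spatial mean M(t) of T satisfies M'' = 0, so M(t) = M(0) + M'(0)·t. Unless the initial velocity has zero mean (∫T_t(x,0)dx = 0), the solution grows linearly in t (unbounded, though not exponentially); if it does have zero mean, the solution stays bounded and simply oscillates.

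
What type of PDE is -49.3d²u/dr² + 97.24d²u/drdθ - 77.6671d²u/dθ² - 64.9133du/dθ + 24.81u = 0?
With A = -49.3, B = 97.24, C = -77.6671, the discriminant is -5860.33452. This is an elliptic PDE.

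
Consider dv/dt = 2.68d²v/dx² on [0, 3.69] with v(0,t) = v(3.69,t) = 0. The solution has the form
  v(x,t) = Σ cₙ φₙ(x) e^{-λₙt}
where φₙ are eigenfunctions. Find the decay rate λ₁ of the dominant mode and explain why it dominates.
Eigenvalues: λₙ = 2.68n²π²/3.69².
First three modes:
  n=1: λ₁ = 2.68π²/3.69² ≈ 1.943
  n=2: λ₂ = 10.72π²/3.69² ≈ 7.77 (4× faster decay)
  n=3: λ₃ = 24.12π²/3.69² ≈ 17.483 (9× faster decay)
As t → ∞, higher modes decay exponentially faster. The n=1 mode dominates: v ~ c₁ sin(πx/3.69) e^{-λ₁t}.
Decay rate: λ₁ = 2.68π²/3.69² ≈ 1.943.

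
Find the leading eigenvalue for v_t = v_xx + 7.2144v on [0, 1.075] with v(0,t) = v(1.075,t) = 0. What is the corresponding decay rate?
Eigenvalues: λₙ = n²π²/1.075² - 7.2144.
First three modes:
  n=1: λ₁ = π²/1.075² - 7.2144 ≈ 1.326
  n=2: λ₂ = 4π²/1.075² - 7.2144 ≈ 26.948
  n=3: λ₃ = 9π²/1.075² - 7.2144 ≈ 69.65
Since π²/1.075² ≈ 8.54 > 7.2144, all λₙ > 0.
The n=1 mode decays slowest → dominates as t → ∞.
Asymptotic: v ~ c₁ sin(πx/1.075) e^{-λ₁t} with decay rate λ₁ ≈ 1.326.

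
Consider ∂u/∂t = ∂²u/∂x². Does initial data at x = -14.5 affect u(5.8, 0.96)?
Yes, for any finite x. The heat equation has infinite propagation speed, so all initial data affects all points at any t > 0.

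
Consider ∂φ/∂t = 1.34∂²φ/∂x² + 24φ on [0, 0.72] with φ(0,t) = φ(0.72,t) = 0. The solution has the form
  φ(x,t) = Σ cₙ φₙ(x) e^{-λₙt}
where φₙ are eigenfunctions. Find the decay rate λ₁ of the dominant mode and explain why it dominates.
Eigenvalues: λₙ = 1.34n²π²/0.72² - 24.
First three modes:
  n=1: λ₁ = 1.34π²/0.72² - 24 ≈ 1.512
  n=2: λ₂ = 5.36π²/0.72² - 24 ≈ 78.047
  n=3: λ₃ = 12.06π²/0.72² - 24 ≈ 205.605
Since 1.34π²/0.72² ≈ 25.512 > 24, all λₙ > 0.
The n=1 mode decays slowest → dominates as t → ∞.
Asymptotic: φ ~ c₁ sin(πx/0.72) e^{-λ₁t} with decay rate λ₁ ≈ 1.512.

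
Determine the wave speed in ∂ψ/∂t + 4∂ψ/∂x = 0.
Speed = 4. Information travels along x - 4t = const (rightward).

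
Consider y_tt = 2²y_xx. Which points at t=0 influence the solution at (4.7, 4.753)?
Domain of dependence: [-4.806, 14.206]. Signals travel at speed 2, so data within |x - 4.7| ≤ 2·4.753 = 9.506 can reach the point.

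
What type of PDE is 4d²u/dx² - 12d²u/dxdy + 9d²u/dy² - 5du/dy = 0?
With A = 4, B = -12, C = 9, the discriminant is 0. This is a parabolic PDE.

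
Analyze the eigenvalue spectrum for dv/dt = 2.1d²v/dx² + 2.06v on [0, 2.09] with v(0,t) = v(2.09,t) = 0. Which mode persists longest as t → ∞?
Eigenvalues: λₙ = 2.1n²π²/2.09² - 2.06.
First three modes:
  n=1: λ₁ = 2.1π²/2.09² - 2.06 ≈ 2.685
  n=2: λ₂ = 8.4π²/2.09² - 2.06 ≈ 16.92
  n=3: λ₃ = 18.9π²/2.09² - 2.06 ≈ 40.644
Since 2.1π²/2.09² ≈ 4.745 > 2.06, all λₙ > 0.
The n=1 mode decays slowest → dominates as t → ∞.
Asymptotic: v ~ c₁ sin(πx/2.09) e^{-λ₁t} with decay rate λ₁ ≈ 2.685.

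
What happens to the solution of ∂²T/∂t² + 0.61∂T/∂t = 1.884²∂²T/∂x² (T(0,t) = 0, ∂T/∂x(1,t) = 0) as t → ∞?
T → 0. Damping (γ=0.61) dissipates energy; oscillations decay exponentially.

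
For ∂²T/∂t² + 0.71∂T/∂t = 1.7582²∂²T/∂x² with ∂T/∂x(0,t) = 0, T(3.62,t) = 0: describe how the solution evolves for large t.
T → 0. Damping (γ=0.71) dissipates energy; oscillations decay exponentially.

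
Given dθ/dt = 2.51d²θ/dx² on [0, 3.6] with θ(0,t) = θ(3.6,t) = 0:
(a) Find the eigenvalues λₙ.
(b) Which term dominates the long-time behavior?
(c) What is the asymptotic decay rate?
Eigenvalues: λₙ = 2.51n²π²/3.6².
First three modes:
  n=1: λ₁ = 2.51π²/3.6² ≈ 1.911
  n=2: λ₂ = 10.04π²/3.6² ≈ 7.646 (4× faster decay)
  n=3: λ₃ = 22.59π²/3.6² ≈ 17.203 (9× faster decay)
As t → ∞, higher modes decay exponentially faster. The n=1 mode dominates: θ ~ c₁ sin(πx/3.6) e^{-λ₁t}.
Decay rate: λ₁ = 2.51π²/3.6² ≈ 1.911.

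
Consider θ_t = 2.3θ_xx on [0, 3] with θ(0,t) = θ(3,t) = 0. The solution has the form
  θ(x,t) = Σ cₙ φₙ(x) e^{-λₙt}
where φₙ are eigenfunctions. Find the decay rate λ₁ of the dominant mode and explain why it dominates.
Eigenvalues: λₙ = 2.3n²π²/3².
First three modes:
  n=1: λ₁ = 2.3π²/3² ≈ 2.522
  n=2: λ₂ = 9.2π²/3² ≈ 10.089 (4× faster decay)
  n=3: λ₃ = 20.7π²/3² ≈ 22.7 (9× faster decay)
As t → ∞, higher modes decay exponentially faster. The n=1 mode dominates: θ ~ c₁ sin(πx/3) e^{-λ₁t}.
Decay rate: λ₁ = 2.3π²/3² ≈ 2.522.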